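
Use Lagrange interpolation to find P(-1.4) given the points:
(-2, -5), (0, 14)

Lagrange interpolation formula:
P(x) = Σ yᵢ × Lᵢ(x)
where Lᵢ(x) = Π_{j≠i} (x - xⱼ)/(xᵢ - xⱼ)

L_0(-1.4) = (-1.4 - 0)/(-2 - 0) = 0.700000
L_1(-1.4) = (-1.4 - (-2))/(0 - (-2)) = 0.300000

P(-1.4) = (-5)×L_0(-1.4) + 14×L_1(-1.4)
P(-1.4) = 0.700000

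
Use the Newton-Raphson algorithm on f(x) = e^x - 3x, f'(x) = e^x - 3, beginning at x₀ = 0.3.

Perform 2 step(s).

f(x) = e^x - 3x
f'(x) = e^x - 3
x₀ = 0.3

Newton-Raphson formula: x_{n+1} = x_n - f(x_n)/f'(x_n)

Iteration 1:
  f(0.300000) = 0.449859
  f'(0.300000) = -1.650141
  x_1 = 0.300000 - 0.449859/(-1.650141) = 0.572618
Iteration 2:
  f(0.572618) = 0.055048
  f'(0.572618) = -1.227097
  x_2 = 0.572618 - 0.055048/(-1.227097) = 0.617479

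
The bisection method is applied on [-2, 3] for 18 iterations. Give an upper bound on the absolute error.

Bisection error bound: |error| ≤ (b-a)/2^n
|error| ≤ (3 - (-2))/2^18 = 5/2^18
|error| ≤ 0.0000190735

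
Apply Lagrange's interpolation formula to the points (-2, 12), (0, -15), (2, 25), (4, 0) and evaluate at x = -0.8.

Lagrange interpolation formula:
P(x) = Σ yᵢ × Lᵢ(x)
where Lᵢ(x) = Π_{j≠i} (x - xⱼ)/(xᵢ - xⱼ)

L_0(-0.8) = (-0.8 - 0)/(-2 - 0) × (-0.8 - 2)/(-2 - 2) × (-0.8 - 4)/(-2 - 4) = 0.224000
L_1(-0.8) = (-0.8 - (-2))/(0 - (-2)) × (-0.8 - 2)/(0 - 2) × (-0.8 - 4)/(0 - 4) = 1.008000
L_2(-0.8) = (-0.8 - (-2))/(2 - (-2)) × (-0.8 - 0)/(2 - 0) × (-0.8 - 4)/(2 - 4) = -0.288000
L_3(-0.8) = (-0.8 - (-2))/(4 - (-2)) × (-0.8 - 0)/(4 - 0) × (-0.8 - 2)/(4 - 2) = 0.056000

P(-0.8) = 12×L_0(-0.8) + (-15)×L_1(-0.8) + 25×L_2(-0.8) + 0×L_3(-0.8)
P(-0.8) = -19.632000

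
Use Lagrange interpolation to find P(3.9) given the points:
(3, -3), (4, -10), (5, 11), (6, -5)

Lagrange interpolation formula:
P(x) = Σ yᵢ × Lᵢ(x)
where Lᵢ(x) = Π_{j≠i} (x - xⱼ)/(xᵢ - xⱼ)

L_0(3.9) = (3.9 - 4)/(3 - 4) × (3.9 - 5)/(3 - 5) × (3.9 - 6)/(3 - 6) = 0.038500
L_1(3.9) = (3.9 - 3)/(4 - 3) × (3.9 - 5)/(4 - 5) × (3.9 - 6)/(4 - 6) = 1.039500
L_2(3.9) = (3.9 - 3)/(5 - 3) × (3.9 - 4)/(5 - 4) × (3.9 - 6)/(5 - 6) = -0.094500
L_3(3.9) = (3.9 - 3)/(6 - 3) × (3.9 - 4)/(6 - 4) × (3.9 - 5)/(6 - 5) = 0.016500

P(3.9) = (-3)×L_0(3.9) + (-10)×L_1(3.9) + 11×L_2(3.9) + (-5)×L_3(3.9)
P(3.9) = -11.632500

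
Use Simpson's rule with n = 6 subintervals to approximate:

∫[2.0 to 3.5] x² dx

f(x) = x²
a = 2.0, b = 3.5, n = 6
h = (b - a)/n = 0.250000

Simpson's rule: (h/3)[f(x₀) + 4f(x₁) + 2f(x₂) + ... + f(xₙ)]

x_0 = 2.0000, f(x_0) = 4.000000, coefficient = 1
x_1 = 2.2500, f(x_1) = 5.062500, coefficient = 4
x_2 = 2.5000, f(x_2) = 6.250000, coefficient = 2
x_3 = 2.7500, f(x_3) = 7.562500, coefficient = 4
x_4 = 3.0000, f(x_4) = 9.000000, coefficient = 2
x_5 = 3.2500, f(x_5) = 10.562500, coefficient = 4
x_6 = 3.5000, f(x_6) = 12.250000, coefficient = 1

I ≈ (0.250000/3) × 139.500000 = 11.625000
Exact value: 11.625000
Error: 0.000000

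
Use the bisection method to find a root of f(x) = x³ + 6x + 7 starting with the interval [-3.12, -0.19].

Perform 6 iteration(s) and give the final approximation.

f(x) = x³ + 6x + 7
Initial interval: [-3.12, -0.19]

Iteration 1:
  c_1 = (-3.120000 + (-0.190000))/2 = -1.655000
  f(c_1) = f(-1.655000) = -7.463086
  f(a) × f(c) ≥ 0, new interval: [-1.655000, -0.190000]
Iteration 2:
  c_2 = (-1.655000 + (-0.190000))/2 = -0.922500
  f(c_2) = f(-0.922500) = 0.679947
  f(a) × f(c) < 0, new interval: [-1.655000, -0.922500]
Iteration 3:
  c_3 = (-1.655000 + (-0.922500))/2 = -1.288750
  f(c_3) = f(-1.288750) = -2.872955
  f(a) × f(c) ≥ 0, new interval: [-1.288750, -0.922500]
Iteration 4:
  c_4 = (-1.288750 + (-0.922500))/2 = -1.105625
  f(c_4) = f(-1.105625) = -0.985273
  f(a) × f(c) ≥ 0, new interval: [-1.105625, -0.922500]
Iteration 5:
  c_5 = (-1.105625 + (-0.922500))/2 = -1.014063
  f(c_5) = f(-1.014063) = -0.127159
  f(a) × f(c) ≥ 0, new interval: [-1.014063, -0.922500]
Iteration 6:
  c_6 = (-1.014063 + (-0.922500))/2 = -0.968281
  f(c_6) = f(-0.968281) = 0.282482
  f(a) × f(c) < 0, new interval: [-1.014063, -0.968281]

After 6 iteration(s), the approximation is c_6 = -0.968281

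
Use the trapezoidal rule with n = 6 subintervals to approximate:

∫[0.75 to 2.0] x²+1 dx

f(x) = x²+1
a = 0.75, b = 2.0, n = 6
h = (b - a)/n = 0.208333

Trapezoidal rule: (h/2)[f(x₀) + 2f(x₁) + 2f(x₂) + ... + f(xₙ)]

x_0 = 0.7500, f(x_0) = 1.562500, coefficient = 1
x_1 = 0.9583, f(x_1) = 1.918403, coefficient = 2
x_2 = 1.1667, f(x_2) = 2.361111, coefficient = 2
x_3 = 1.3750, f(x_3) = 2.890625, coefficient = 2
x_4 = 1.5833, f(x_4) = 3.506944, coefficient = 2
x_5 = 1.7917, f(x_5) = 4.210069, coefficient = 2
x_6 = 2.0000, f(x_6) = 5.000000, coefficient = 1

I ≈ (0.208333/2) × 36.336806 = 3.785084
Exact value: 3.776042
Error: 0.009042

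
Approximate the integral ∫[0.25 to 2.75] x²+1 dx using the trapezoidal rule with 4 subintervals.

f(x) = x²+1
a = 0.25, b = 2.75, n = 4
h = (b - a)/n = 0.625000

Trapezoidal rule: (h/2)[f(x₀) + 2f(x₁) + 2f(x₂) + ... + f(xₙ)]

x_0 = 0.2500, f(x_0) = 1.062500, coefficient = 1
x_1 = 0.8750, f(x_1) = 1.765625, coefficient = 2
x_2 = 1.5000, f(x_2) = 3.250000, coefficient = 2
x_3 = 2.1250, f(x_3) = 5.515625, coefficient = 2
x_4 = 2.7500, f(x_4) = 8.562500, coefficient = 1

I ≈ (0.625000/2) × 30.687500 = 9.589844
Exact value: 9.427083
Error: 0.162760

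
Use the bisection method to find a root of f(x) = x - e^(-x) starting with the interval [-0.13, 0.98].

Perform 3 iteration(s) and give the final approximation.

f(x) = x - e^(-x)
Initial interval: [-0.13, 0.98]

Iteration 1:
  c_1 = (-0.130000 + 0.980000)/2 = 0.425000
  f(c_1) = f(0.425000) = -0.228770
  f(a) × f(c) ≥ 0, new interval: [0.425000, 0.980000]
Iteration 2:
  c_2 = (0.425000 + 0.980000)/2 = 0.702500
  f(c_2) = f(0.702500) = 0.207155
  f(a) × f(c) < 0, new interval: [0.425000, 0.702500]
Iteration 3:
  c_3 = (0.425000 + 0.702500)/2 = 0.563750
  f(c_3) = f(0.563750) = -0.005321
  f(a) × f(c) ≥ 0, new interval: [0.563750, 0.702500]

After 3 iteration(s), the approximation is c_3 = 0.563750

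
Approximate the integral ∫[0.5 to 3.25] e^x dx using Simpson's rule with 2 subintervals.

f(x) = e^x
a = 0.5, b = 3.25, n = 2
h = (b - a)/n = 1.375000

Simpson's rule: (h/3)[f(x₀) + 4f(x₁) + 2f(x₂) + ... + f(xₙ)]

x_0 = 0.5000, f(x_0) = 1.648721, coefficient = 1
x_1 = 1.8750, f(x_1) = 6.520819, coefficient = 4
x_2 = 3.2500, f(x_2) = 25.790340, coefficient = 1

I ≈ (1.375000/3) × 53.522338 = 24.531071
Exact value: 24.141619
Error: 0.389453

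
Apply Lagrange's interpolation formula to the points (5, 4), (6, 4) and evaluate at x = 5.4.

Lagrange interpolation formula:
P(x) = Σ yᵢ × Lᵢ(x)
where Lᵢ(x) = Π_{j≠i} (x - xⱼ)/(xᵢ - xⱼ)

L_0(5.4) = (5.4 - 6)/(5 - 6) = 0.600000
L_1(5.4) = (5.4 - 5)/(6 - 5) = 0.400000

P(5.4) = 4×L_0(5.4) + 4×L_1(5.4)
P(5.4) = 4.000000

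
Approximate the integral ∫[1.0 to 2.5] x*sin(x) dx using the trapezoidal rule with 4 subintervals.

f(x) = x*sin(x)
a = 1.0, b = 2.5, n = 4
h = (b - a)/n = 0.375000

Trapezoidal rule: (h/2)[f(x₀) + 2f(x₁) + 2f(x₂) + ... + f(xₙ)]

x_0 = 1.0000, f(x_0) = 0.841471, coefficient = 1
x_1 = 1.3750, f(x_1) = 1.348728, coefficient = 2
x_2 = 1.7500, f(x_2) = 1.721975, coefficient = 2
x_3 = 2.1250, f(x_3) = 1.806930, coefficient = 2
x_4 = 2.5000, f(x_4) = 1.496180, coefficient = 1

I ≈ (0.375000/2) × 12.092917 = 2.267422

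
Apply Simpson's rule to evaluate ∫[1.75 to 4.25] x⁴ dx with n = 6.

f(x) = x⁴
a = 1.75, b = 4.25, n = 6
h = (b - a)/n = 0.416667

Simpson's rule: (h/3)[f(x₀) + 4f(x₁) + 2f(x₂) + ... + f(xₙ)]

x_0 = 1.7500, f(x_0) = 9.378906, coefficient = 1
x_1 = 2.1667, f(x_1) = 22.037809, coefficient = 4
x_2 = 2.5833, f(x_2) = 44.537085, coefficient = 2
x_3 = 3.0000, f(x_3) = 81.000000, coefficient = 4
x_4 = 3.4167, f(x_4) = 136.273196, coefficient = 2
x_5 = 3.8333, f(x_5) = 215.926698, coefficient = 4
x_6 = 4.2500, f(x_6) = 326.253906, coefficient = 1

I ≈ (0.416667/3) × 1973.111400 = 274.043250
Exact value: 274.033203
Error: 0.010047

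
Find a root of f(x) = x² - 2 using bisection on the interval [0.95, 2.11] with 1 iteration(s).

f(x) = x² - 2
Initial interval: [0.95, 2.11]

Iteration 1:
  c_1 = (0.950000 + 2.110000)/2 = 1.530000
  f(c_1) = f(1.530000) = 0.340900
  f(a) × f(c) < 0, new interval: [0.950000, 1.530000]

After 1 iteration(s), the approximation is c_1 = 1.530000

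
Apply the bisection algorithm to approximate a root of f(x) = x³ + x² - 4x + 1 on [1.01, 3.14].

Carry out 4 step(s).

f(x) = x³ + x² - 4x + 1
Initial interval: [1.01, 3.14]

Iteration 1:
  c_1 = (1.010000 + 3.140000)/2 = 2.075000
  f(c_1) = f(2.075000) = 5.939797
  f(a) × f(c) < 0, new interval: [1.010000, 2.075000]
Iteration 2:
  c_2 = (1.010000 + 2.075000)/2 = 1.542500
  f(c_2) = f(1.542500) = 0.879386
  f(a) × f(c) < 0, new interval: [1.010000, 1.542500]
Iteration 3:
  c_3 = (1.010000 + 1.542500)/2 = 1.276250
  f(c_3) = f(1.276250) = -0.397412
  f(a) × f(c) ≥ 0, new interval: [1.276250, 1.542500]
Iteration 4:
  c_4 = (1.276250 + 1.542500)/2 = 1.409375
  f(c_4) = f(1.409375) = 0.148333
  f(a) × f(c) < 0, new interval: [1.276250, 1.409375]

After 4 iteration(s), the approximation is c_4 = 1.409375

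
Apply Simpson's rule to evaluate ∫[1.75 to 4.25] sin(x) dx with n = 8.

f(x) = sin(x)
a = 1.75, b = 4.25, n = 8
h = (b - a)/n = 0.312500

Simpson's rule: (h/3)[f(x₀) + 4f(x₁) + 2f(x₂) + ... + f(xₙ)]

x_0 = 1.7500, f(x_0) = 0.983986, coefficient = 1
x_1 = 2.0625, f(x_1) = 0.881530, coefficient = 4
x_2 = 2.3750, f(x_2) = 0.693685, coefficient = 2
x_3 = 2.6875, f(x_3) = 0.438647, coefficient = 4
x_4 = 3.0000, f(x_4) = 0.141120, coefficient = 2
x_5 = 3.3125, f(x_5) = -0.170077, coefficient = 4
x_6 = 3.6250, f(x_6) = -0.464799, coefficient = 2
x_7 = 3.9375, f(x_7) = -0.714499, coefficient = 4
x_8 = 4.2500, f(x_8) = -0.894989, coefficient = 1

I ≈ (0.312500/3) × 2.571416 = 0.267856
Exact value: 0.267841
Error: 0.000014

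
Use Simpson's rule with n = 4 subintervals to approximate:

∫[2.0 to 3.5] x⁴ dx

f(x) = x⁴
a = 2.0, b = 3.5, n = 4
h = (b - a)/n = 0.375000

Simpson's rule: (h/3)[f(x₀) + 4f(x₁) + 2f(x₂) + ... + f(xₙ)]

x_0 = 2.0000, f(x_0) = 16.000000, coefficient = 1
x_1 = 2.3750, f(x_1) = 31.816650, coefficient = 4
x_2 = 2.7500, f(x_2) = 57.191406, coefficient = 2
x_3 = 3.1250, f(x_3) = 95.367432, coefficient = 4
x_4 = 3.5000, f(x_4) = 150.062500, coefficient = 1

I ≈ (0.375000/3) × 789.181641 = 98.647705
Exact value: 98.643750
Error: 0.003955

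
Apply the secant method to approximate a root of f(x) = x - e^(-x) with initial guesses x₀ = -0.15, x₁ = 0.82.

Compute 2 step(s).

f(x) = x - e^(-x)
x₀ = -0.15, x₁ = 0.82

Secant formula: x_{n+1} = x_n - f(x_n)(x_n - x_{n-1})/(f(x_n) - f(x_{n-1}))

Iteration 1:
  f(-0.150000) = -1.311834
  f(0.820000) = 0.379568
  x_2 = 0.820000 - 0.379568×(0.820000 - (-0.150000))/(0.379568 - (-1.311834))
       = 0.602322
Iteration 2:
  f(0.820000) = 0.379568
  f(0.602322) = 0.054783
  x_3 = 0.602322 - 0.054783×(0.602322 - 0.820000)/(0.054783 - 0.379568)
       = 0.565605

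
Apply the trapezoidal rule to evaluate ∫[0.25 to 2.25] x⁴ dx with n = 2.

f(x) = x⁴
a = 0.25, b = 2.25, n = 2
h = (b - a)/n = 1.000000

Trapezoidal rule: (h/2)[f(x₀) + 2f(x₁) + 2f(x₂) + ... + f(xₙ)]

x_0 = 0.2500, f(x_0) = 0.003906, coefficient = 1
x_1 = 1.2500, f(x_1) = 2.441406, coefficient = 2
x_2 = 2.2500, f(x_2) = 25.628906, coefficient = 1

I ≈ (1.000000/2) × 30.515625 = 15.257812
Exact value: 11.532812
Error: 3.725000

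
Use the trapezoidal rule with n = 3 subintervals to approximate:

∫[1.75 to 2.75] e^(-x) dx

f(x) = e^(-x)
a = 1.75, b = 2.75, n = 3
h = (b - a)/n = 0.333333

Trapezoidal rule: (h/2)[f(x₀) + 2f(x₁) + 2f(x₂) + ... + f(xₙ)]

x_0 = 1.7500, f(x_0) = 0.173774, coefficient = 1
x_1 = 2.0833, f(x_1) = 0.124514, coefficient = 2
x_2 = 2.4167, f(x_2) = 0.089219, coefficient = 2
x_3 = 2.7500, f(x_3) = 0.063928, coefficient = 1

I ≈ (0.333333/2) × 0.665168 = 0.110861
Exact value: 0.109846
Error: 0.001015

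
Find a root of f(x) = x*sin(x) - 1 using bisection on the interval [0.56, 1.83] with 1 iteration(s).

f(x) = x*sin(x) - 1
Initial interval: [0.56, 1.83]

Iteration 1:
  c_1 = (0.560000 + 1.830000)/2 = 1.195000
  f(c_1) = f(1.195000) = 0.111608
  f(a) × f(c) < 0, new interval: [0.560000, 1.195000]

After 1 iteration(s), the approximation is c_1 = 1.195000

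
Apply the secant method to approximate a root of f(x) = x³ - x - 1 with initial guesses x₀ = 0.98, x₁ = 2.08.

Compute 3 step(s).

f(x) = x³ - x - 1
x₀ = 0.98, x₁ = 2.08

Secant formula: x_{n+1} = x_n - f(x_n)(x_n - x_{n-1})/(f(x_n) - f(x_{n-1}))

Iteration 1:
  f(0.980000) = -1.038808
  f(2.080000) = 5.918912
  x_2 = 2.080000 - 5.918912×(2.080000 - 0.980000)/(5.918912 - (-1.038808))
       = 1.144233
Iteration 2:
  f(2.080000) = 5.918912
  f(1.144233) = -0.646123
  x_3 = 1.144233 - (-0.646123)×(1.144233 - 2.080000)/(-0.646123 - 5.918912)
       = 1.236330
Iteration 3:
  f(1.144233) = -0.646123
  f(1.236330) = -0.346584
  x_4 = 1.236330 - (-0.346584)×(1.236330 - 1.144233)/(-0.346584 - (-0.646123))
       = 1.342892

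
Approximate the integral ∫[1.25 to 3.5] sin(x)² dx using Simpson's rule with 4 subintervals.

f(x) = sin(x)²
a = 1.25, b = 3.5, n = 4
h = (b - a)/n = 0.562500

Simpson's rule: (h/3)[f(x₀) + 4f(x₁) + 2f(x₂) + ... + f(xₙ)]

x_0 = 1.2500, f(x_0) = 0.900572, coefficient = 1
x_1 = 1.8125, f(x_1) = 0.942708, coefficient = 4
x_2 = 2.3750, f(x_2) = 0.481199, coefficient = 2
x_3 = 2.9375, f(x_3) = 0.041079, coefficient = 4
x_4 = 3.5000, f(x_4) = 0.123049, coefficient = 1

I ≈ (0.562500/3) × 5.921166 = 1.110219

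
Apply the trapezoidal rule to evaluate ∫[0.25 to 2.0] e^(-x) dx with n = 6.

f(x) = e^(-x)
a = 0.25, b = 2.0, n = 6
h = (b - a)/n = 0.291667

Trapezoidal rule: (h/2)[f(x₀) + 2f(x₁) + 2f(x₂) + ... + f(xₙ)]

x_0 = 0.2500, f(x_0) = 0.778801, coefficient = 1
x_1 = 0.5417, f(x_1) = 0.581778, coefficient = 2
x_2 = 0.8333, f(x_2) = 0.434598, coefficient = 2
x_3 = 1.1250, f(x_3) = 0.324652, coefficient = 2
x_4 = 1.4167, f(x_4) = 0.242521, coefficient = 2
x_5 = 1.7083, f(x_5) = 0.181167, coefficient = 2
x_6 = 2.0000, f(x_6) = 0.135335, coefficient = 1

I ≈ (0.291667/2) × 4.443570 = 0.648021
Exact value: 0.643465
Error: 0.004555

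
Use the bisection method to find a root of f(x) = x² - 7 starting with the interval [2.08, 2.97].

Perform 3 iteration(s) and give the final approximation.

f(x) = x² - 7
Initial interval: [2.08, 2.97]

Iteration 1:
  c_1 = (2.080000 + 2.970000)/2 = 2.525000
  f(c_1) = f(2.525000) = -0.624375
  f(a) × f(c) ≥ 0, new interval: [2.525000, 2.970000]
Iteration 2:
  c_2 = (2.525000 + 2.970000)/2 = 2.747500
  f(c_2) = f(2.747500) = 0.548756
  f(a) × f(c) < 0, new interval: [2.525000, 2.747500]
Iteration 3:
  c_3 = (2.525000 + 2.747500)/2 = 2.636250
  f(c_3) = f(2.636250) = -0.050186
  f(a) × f(c) ≥ 0, new interval: [2.636250, 2.747500]

After 3 iteration(s), the approximation is c_3 = 2.636250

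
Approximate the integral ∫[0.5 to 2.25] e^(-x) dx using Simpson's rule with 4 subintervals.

f(x) = e^(-x)
a = 0.5, b = 2.25, n = 4
h = (b - a)/n = 0.437500

Simpson's rule: (h/3)[f(x₀) + 4f(x₁) + 2f(x₂) + ... + f(xₙ)]

x_0 = 0.5000, f(x_0) = 0.606531, coefficient = 1
x_1 = 0.9375, f(x_1) = 0.391606, coefficient = 4
x_2 = 1.3750, f(x_2) = 0.252840, coefficient = 2
x_3 = 1.8125, f(x_3) = 0.163246, coefficient = 4
x_4 = 2.2500, f(x_4) = 0.105399, coefficient = 1

I ≈ (0.437500/3) × 3.437014 = 0.501231
Exact value: 0.501131
Error: 0.000100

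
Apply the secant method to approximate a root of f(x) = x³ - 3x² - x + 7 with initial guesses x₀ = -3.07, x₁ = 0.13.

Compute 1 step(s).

f(x) = x³ - 3x² - x + 7
x₀ = -3.07, x₁ = 0.13

Secant formula: x_{n+1} = x_n - f(x_n)(x_n - x_{n-1})/(f(x_n) - f(x_{n-1}))

Iteration 1:
  f(-3.070000) = -47.139143
  f(0.130000) = 6.821497
  x_2 = 0.130000 - 6.821497×(0.130000 - (-3.070000))/(6.821497 - (-47.139143))
       = -0.274532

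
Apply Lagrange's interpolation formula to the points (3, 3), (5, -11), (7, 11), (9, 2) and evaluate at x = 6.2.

Lagrange interpolation formula:
P(x) = Σ yᵢ × Lᵢ(x)
where Lᵢ(x) = Π_{j≠i} (x - xⱼ)/(xᵢ - xⱼ)

L_0(6.2) = (6.2 - 5)/(3 - 5) × (6.2 - 7)/(3 - 7) × (6.2 - 9)/(3 - 9) = -0.056000
L_1(6.2) = (6.2 - 3)/(5 - 3) × (6.2 - 7)/(5 - 7) × (6.2 - 9)/(5 - 9) = 0.448000
L_2(6.2) = (6.2 - 3)/(7 - 3) × (6.2 - 5)/(7 - 5) × (6.2 - 9)/(7 - 9) = 0.672000
L_3(6.2) = (6.2 - 3)/(9 - 3) × (6.2 - 5)/(9 - 5) × (6.2 - 7)/(9 - 7) = -0.064000

P(6.2) = 3×L_0(6.2) + (-11)×L_1(6.2) + 11×L_2(6.2) + 2×L_3(6.2)
P(6.2) = 2.168000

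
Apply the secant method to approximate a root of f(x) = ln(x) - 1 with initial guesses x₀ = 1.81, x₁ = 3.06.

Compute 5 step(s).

f(x) = ln(x) - 1
x₀ = 1.81, x₁ = 3.06

Secant formula: x_{n+1} = x_n - f(x_n)(x_n - x_{n-1})/(f(x_n) - f(x_{n-1}))

Iteration 1:
  f(1.810000) = -0.406673
  f(3.060000) = 0.118415
  x_2 = 3.060000 - 0.118415×(3.060000 - 1.810000)/(0.118415 - (-0.406673))
       = 2.778107
Iteration 2:
  f(3.060000) = 0.118415
  f(2.778107) = 0.021770
  x_3 = 2.778107 - 0.021770×(2.778107 - 3.060000)/(0.021770 - 0.118415)
       = 2.714609
Iteration 3:
  f(2.778107) = 0.021770
  f(2.714609) = -0.001352
  x_4 = 2.714609 - (-0.001352)×(2.714609 - 2.778107)/(-0.001352 - 0.021770)
       = 2.718322
Iteration 4:
  f(2.714609) = -0.001352
  f(2.718322) = 0.000015
  x_5 = 2.718322 - 0.000015×(2.718322 - 2.714609)/(0.000015 - (-0.001352))
       = 2.718282
Iteration 5:
  f(2.718322) = 0.000015
  f(2.718282) = 0.000000
  x_6 = 2.718282 - 0.000000×(2.718282 - 2.718322)/(0.000000 - 0.000015)
       = 2.718282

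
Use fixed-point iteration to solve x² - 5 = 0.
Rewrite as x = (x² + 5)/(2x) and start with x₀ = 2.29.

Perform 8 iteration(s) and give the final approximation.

Equation: x² - 5 = 0
Fixed-point form: x = (x² + 5)/(2x)
x₀ = 2.29

x_1 = g(2.290000) = 2.236703
x_2 = g(2.236703) = 2.236068
x_3 = g(2.236068) = 2.236068
x_4 = g(2.236068) = 2.236068
x_5 = g(2.236068) = 2.236068
x_6 = g(2.236068) = 2.236068
x_7 = g(2.236068) = 2.236068
x_8 = g(2.236068) = 2.236068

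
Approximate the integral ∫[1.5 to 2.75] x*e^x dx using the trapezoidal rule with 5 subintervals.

f(x) = x*e^x
a = 1.5, b = 2.75, n = 5
h = (b - a)/n = 0.250000

Trapezoidal rule: (h/2)[f(x₀) + 2f(x₁) + 2f(x₂) + ... + f(xₙ)]

x_0 = 1.5000, f(x_0) = 6.722534, coefficient = 1
x_1 = 1.7500, f(x_1) = 10.070555, coefficient = 2
x_2 = 2.0000, f(x_2) = 14.778112, coefficient = 2
x_3 = 2.2500, f(x_3) = 21.347406, coefficient = 2
x_4 = 2.5000, f(x_4) = 30.456235, coefficient = 2
x_5 = 2.7500, f(x_5) = 43.017238, coefficient = 1

I ≈ (0.250000/2) × 203.044386 = 25.380548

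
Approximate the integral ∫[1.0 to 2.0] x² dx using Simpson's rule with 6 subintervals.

f(x) = x²
a = 1.0, b = 2.0, n = 6
h = (b - a)/n = 0.166667

Simpson's rule: (h/3)[f(x₀) + 4f(x₁) + 2f(x₂) + ... + f(xₙ)]

x_0 = 1.0000, f(x_0) = 1.000000, coefficient = 1
x_1 = 1.1667, f(x_1) = 1.361111, coefficient = 4
x_2 = 1.3333, f(x_2) = 1.777778, coefficient = 2
x_3 = 1.5000, f(x_3) = 2.250000, coefficient = 4
x_4 = 1.6667, f(x_4) = 2.777778, coefficient = 2
x_5 = 1.8333, f(x_5) = 3.361111, coefficient = 4
x_6 = 2.0000, f(x_6) = 4.000000, coefficient = 1

I ≈ (0.166667/3) × 42.000000 = 2.333333
Exact value: 2.333333
Error: 0.000000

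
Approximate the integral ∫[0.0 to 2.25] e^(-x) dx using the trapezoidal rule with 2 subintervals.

f(x) = e^(-x)
a = 0.0, b = 2.25, n = 2
h = (b - a)/n = 1.125000

Trapezoidal rule: (h/2)[f(x₀) + 2f(x₁) + 2f(x₂) + ... + f(xₙ)]

x_0 = 0.0000, f(x_0) = 1.000000, coefficient = 1
x_1 = 1.1250, f(x_1) = 0.324652, coefficient = 2
x_2 = 2.2500, f(x_2) = 0.105399, coefficient = 1

I ≈ (1.125000/2) × 1.754704 = 0.987021
Exact value: 0.894601
Error: 0.092420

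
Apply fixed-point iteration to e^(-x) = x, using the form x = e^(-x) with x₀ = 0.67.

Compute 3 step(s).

Equation: e^(-x) = x
Fixed-point form: x = e^(-x)
x₀ = 0.67

x_1 = g(0.670000) = 0.511709
x_2 = g(0.511709) = 0.599470
x_3 = g(0.599470) = 0.549102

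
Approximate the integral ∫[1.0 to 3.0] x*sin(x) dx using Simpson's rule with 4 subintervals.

f(x) = x*sin(x)
a = 1.0, b = 3.0, n = 4
h = (b - a)/n = 0.500000

Simpson's rule: (h/3)[f(x₀) + 4f(x₁) + 2f(x₂) + ... + f(xₙ)]

x_0 = 1.0000, f(x_0) = 0.841471, coefficient = 1
x_1 = 1.5000, f(x_1) = 1.496242, coefficient = 4
x_2 = 2.0000, f(x_2) = 1.818595, coefficient = 2
x_3 = 2.5000, f(x_3) = 1.496180, coefficient = 4
x_4 = 3.0000, f(x_4) = 0.423360, coefficient = 1

I ≈ (0.500000/3) × 16.871712 = 2.811952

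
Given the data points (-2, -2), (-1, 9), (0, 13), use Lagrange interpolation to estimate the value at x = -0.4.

Lagrange interpolation formula:
P(x) = Σ yᵢ × Lᵢ(x)
where Lᵢ(x) = Π_{j≠i} (x - xⱼ)/(xᵢ - xⱼ)

L_0(-0.4) = (-0.4 - (-1))/(-2 - (-1)) × (-0.4 - 0)/(-2 - 0) = -0.120000
L_1(-0.4) = (-0.4 - (-2))/(-1 - (-2)) × (-0.4 - 0)/(-1 - 0) = 0.640000
L_2(-0.4) = (-0.4 - (-2))/(0 - (-2)) × (-0.4 - (-1))/(0 - (-1)) = 0.480000

P(-0.4) = (-2)×L_0(-0.4) + 9×L_1(-0.4) + 13×L_2(-0.4)
P(-0.4) = 12.240000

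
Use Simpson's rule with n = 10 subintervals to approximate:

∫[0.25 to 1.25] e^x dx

f(x) = e^x
a = 0.25, b = 1.25, n = 10
h = (b - a)/n = 0.100000

Simpson's rule: (h/3)[f(x₀) + 4f(x₁) + 2f(x₂) + ... + f(xₙ)]

x_0 = 0.2500, f(x_0) = 1.284025, coefficient = 1
x_1 = 0.3500, f(x_1) = 1.419068, coefficient = 4
x_2 = 0.4500, f(x_2) = 1.568312, coefficient = 2
x_3 = 0.5500, f(x_3) = 1.733253, coefficient = 4
x_4 = 0.6500, f(x_4) = 1.915541, coefficient = 2
x_5 = 0.7500, f(x_5) = 2.117000, coefficient = 4
x_6 = 0.8500, f(x_6) = 2.339647, coefficient = 2
x_7 = 0.9500, f(x_7) = 2.585710, coefficient = 4
x_8 = 1.0500, f(x_8) = 2.857651, coefficient = 2
x_9 = 1.1500, f(x_9) = 3.158193, coefficient = 4
x_10 = 1.2500, f(x_10) = 3.490343, coefficient = 1

I ≈ (0.100000/3) × 66.189563 = 2.206319
Exact value: 2.206318
Error: 0.000001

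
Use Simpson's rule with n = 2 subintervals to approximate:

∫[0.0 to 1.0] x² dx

f(x) = x²
a = 0.0, b = 1.0, n = 2
h = (b - a)/n = 0.500000

Simpson's rule: (h/3)[f(x₀) + 4f(x₁) + 2f(x₂) + ... + f(xₙ)]

x_0 = 0.0000, f(x_0) = 0.000000, coefficient = 1
x_1 = 0.5000, f(x_1) = 0.250000, coefficient = 4
x_2 = 1.0000, f(x_2) = 1.000000, coefficient = 1

I ≈ (0.500000/3) × 2.000000 = 0.333333
Exact value: 0.333333
Error: 0.000000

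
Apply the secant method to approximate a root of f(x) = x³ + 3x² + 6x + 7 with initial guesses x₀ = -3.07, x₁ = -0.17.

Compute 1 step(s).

f(x) = x³ + 3x² + 6x + 7
x₀ = -3.07, x₁ = -0.17

Secant formula: x_{n+1} = x_n - f(x_n)(x_n - x_{n-1})/(f(x_n) - f(x_{n-1}))

Iteration 1:
  f(-3.070000) = -12.079743
  f(-0.170000) = 6.061787
  x_2 = -0.170000 - 6.061787×(-0.170000 - (-3.070000))/(6.061787 - (-12.079743))
       = -1.139002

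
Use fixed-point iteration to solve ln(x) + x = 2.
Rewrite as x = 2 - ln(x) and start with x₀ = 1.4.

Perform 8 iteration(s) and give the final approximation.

Equation: ln(x) + x = 2
Fixed-point form: x = 2 - ln(x)
x₀ = 1.4

x_1 = g(1.400000) = 1.663528
x_2 = g(1.663528) = 1.491059
x_3 = g(1.491059) = 1.600513
x_4 = g(1.600513) = 1.529676
x_5 = g(1.529676) = 1.574944
x_6 = g(1.574944) = 1.545780
x_7 = g(1.545780) = 1.564471
x_8 = g(1.564471) = 1.552452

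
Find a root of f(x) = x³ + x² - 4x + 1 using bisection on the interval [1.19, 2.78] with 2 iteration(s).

f(x) = x³ + x² - 4x + 1
Initial interval: [1.19, 2.78]

Iteration 1:
  c_1 = (1.190000 + 2.780000)/2 = 1.985000
  f(c_1) = f(1.985000) = 4.821572
  f(a) × f(c) < 0, new interval: [1.190000, 1.985000]
Iteration 2:
  c_2 = (1.190000 + 1.985000)/2 = 1.587500
  f(c_2) = f(1.587500) = 1.170904
  f(a) × f(c) < 0, new interval: [1.190000, 1.587500]

After 2 iteration(s), the approximation is c_2 = 1.587500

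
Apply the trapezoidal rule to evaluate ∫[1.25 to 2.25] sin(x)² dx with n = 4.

f(x) = sin(x)²
a = 1.25, b = 2.25, n = 4
h = (b - a)/n = 0.250000

Trapezoidal rule: (h/2)[f(x₀) + 2f(x₁) + 2f(x₂) + ... + f(xₙ)]

x_0 = 1.2500, f(x_0) = 0.900572, coefficient = 1
x_1 = 1.5000, f(x_1) = 0.994996, coefficient = 2
x_2 = 1.7500, f(x_2) = 0.968228, coefficient = 2
x_3 = 2.0000, f(x_3) = 0.826822, coefficient = 2
x_4 = 2.2500, f(x_4) = 0.605398, coefficient = 1

I ≈ (0.250000/2) × 7.086063 = 0.885758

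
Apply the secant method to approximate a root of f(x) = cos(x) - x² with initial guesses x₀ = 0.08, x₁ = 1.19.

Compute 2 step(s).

f(x) = cos(x) - x²
x₀ = 0.08, x₁ = 1.19

Secant formula: x_{n+1} = x_n - f(x_n)(x_n - x_{n-1})/(f(x_n) - f(x_{n-1}))

Iteration 1:
  f(0.080000) = 0.990402
  f(1.190000) = -1.044440
  x_2 = 1.190000 - (-1.044440)×(1.190000 - 0.080000)/(-1.044440 - 0.990402)
       = 0.620261
Iteration 2:
  f(1.190000) = -1.044440
  f(0.620261) = 0.429003
  x_3 = 0.620261 - 0.429003×(0.620261 - 1.190000)/(0.429003 - (-1.044440))
       = 0.786144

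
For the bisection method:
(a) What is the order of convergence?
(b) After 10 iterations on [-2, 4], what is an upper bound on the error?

(a) Bisection has linear (order 1) convergence; the error is halved each step.

(b) Error bound = (b-a)/2^n = (4 - (-2))/2^{10}
    = 6/2^{10}

(a) 1 (linear); (b) error ≤ 5.86e-03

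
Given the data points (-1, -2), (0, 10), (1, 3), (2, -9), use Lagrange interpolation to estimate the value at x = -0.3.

Lagrange interpolation formula:
P(x) = Σ yᵢ × Lᵢ(x)
where Lᵢ(x) = Π_{j≠i} (x - xⱼ)/(xᵢ - xⱼ)

L_0(-0.3) = (-0.3 - 0)/(-1 - 0) × (-0.3 - 1)/(-1 - 1) × (-0.3 - 2)/(-1 - 2) = 0.149500
L_1(-0.3) = (-0.3 - (-1))/(0 - (-1)) × (-0.3 - 1)/(0 - 1) × (-0.3 - 2)/(0 - 2) = 1.046500
L_2(-0.3) = (-0.3 - (-1))/(1 - (-1)) × (-0.3 - 0)/(1 - 0) × (-0.3 - 2)/(1 - 2) = -0.241500
L_3(-0.3) = (-0.3 - (-1))/(2 - (-1)) × (-0.3 - 0)/(2 - 0) × (-0.3 - 1)/(2 - 1) = 0.045500

P(-0.3) = (-2)×L_0(-0.3) + 10×L_1(-0.3) + 3×L_2(-0.3) + (-9)×L_3(-0.3)
P(-0.3) = 9.032000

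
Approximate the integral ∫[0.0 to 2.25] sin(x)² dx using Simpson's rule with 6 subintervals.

f(x) = sin(x)²
a = 0.0, b = 2.25, n = 6
h = (b - a)/n = 0.375000

Simpson's rule: (h/3)[f(x₀) + 4f(x₁) + 2f(x₂) + ... + f(xₙ)]

x_0 = 0.0000, f(x_0) = 0.000000, coefficient = 1
x_1 = 0.3750, f(x_1) = 0.134156, coefficient = 4
x_2 = 0.7500, f(x_2) = 0.464631, coefficient = 2
x_3 = 1.1250, f(x_3) = 0.814087, coefficient = 4
x_4 = 1.5000, f(x_4) = 0.994996, coefficient = 2
x_5 = 1.8750, f(x_5) = 0.910280, coefficient = 4
x_6 = 2.2500, f(x_6) = 0.605398, coefficient = 1

I ≈ (0.375000/3) × 10.958741 = 1.369843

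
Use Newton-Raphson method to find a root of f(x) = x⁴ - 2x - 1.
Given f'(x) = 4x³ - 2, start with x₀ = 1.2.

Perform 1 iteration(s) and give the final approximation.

f(x) = x⁴ - 2x - 1
f'(x) = 4x³ - 2
x₀ = 1.2

Newton-Raphson formula: x_{n+1} = x_n - f(x_n)/f'(x_n)

Iteration 1:
  f(1.200000) = -1.326400
  f'(1.200000) = 4.912000
  x_1 = 1.200000 - (-1.326400)/4.912000 = 1.470033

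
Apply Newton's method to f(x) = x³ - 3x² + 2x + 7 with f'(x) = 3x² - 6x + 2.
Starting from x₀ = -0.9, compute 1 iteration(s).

f(x) = x³ - 3x² + 2x + 7
f'(x) = 3x² - 6x + 2
x₀ = -0.9

Newton-Raphson formula: x_{n+1} = x_n - f(x_n)/f'(x_n)

Iteration 1:
  f(-0.900000) = 2.041000
  f'(-0.900000) = 9.830000
  x_1 = -0.900000 - 2.041000/9.830000 = -1.107630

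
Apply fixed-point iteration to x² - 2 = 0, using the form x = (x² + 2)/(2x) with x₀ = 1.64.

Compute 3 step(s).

Equation: x² - 2 = 0
Fixed-point form: x = (x² + 2)/(2x)
x₀ = 1.64

x_1 = g(1.640000) = 1.429756
x_2 = g(1.429756) = 1.414298
x_3 = g(1.414298) = 1.414214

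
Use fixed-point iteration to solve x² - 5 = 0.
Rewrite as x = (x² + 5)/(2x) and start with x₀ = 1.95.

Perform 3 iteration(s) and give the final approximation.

Equation: x² - 5 = 0
Fixed-point form: x = (x² + 5)/(2x)
x₀ = 1.95

x_1 = g(1.950000) = 2.257051
x_2 = g(2.257051) = 2.236166
x_3 = g(2.236166) = 2.236068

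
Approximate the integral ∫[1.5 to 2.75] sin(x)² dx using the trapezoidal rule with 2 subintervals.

f(x) = sin(x)²
a = 1.5, b = 2.75, n = 2
h = (b - a)/n = 0.625000

Trapezoidal rule: (h/2)[f(x₀) + 2f(x₁) + 2f(x₂) + ... + f(xₙ)]

x_0 = 1.5000, f(x_0) = 0.994996, coefficient = 1
x_1 = 2.1250, f(x_1) = 0.723044, coefficient = 2
x_2 = 2.7500, f(x_2) = 0.145665, coefficient = 1

I ≈ (0.625000/2) × 2.586749 = 0.808359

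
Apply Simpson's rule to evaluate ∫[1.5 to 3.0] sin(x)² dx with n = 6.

f(x) = sin(x)²
a = 1.5, b = 3.0, n = 6
h = (b - a)/n = 0.250000

Simpson's rule: (h/3)[f(x₀) + 4f(x₁) + 2f(x₂) + ... + f(xₙ)]

x_0 = 1.5000, f(x_0) = 0.994996, coefficient = 1
x_1 = 1.7500, f(x_1) = 0.968228, coefficient = 4
x_2 = 2.0000, f(x_2) = 0.826822, coefficient = 2
x_3 = 2.2500, f(x_3) = 0.605398, coefficient = 4
x_4 = 2.5000, f(x_4) = 0.358169, coefficient = 2
x_5 = 2.7500, f(x_5) = 0.145665, coefficient = 4
x_6 = 3.0000, f(x_6) = 0.019915, coefficient = 1

I ≈ (0.250000/3) × 10.262058 = 0.855171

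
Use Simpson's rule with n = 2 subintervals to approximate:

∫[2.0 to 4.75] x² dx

f(x) = x²
a = 2.0, b = 4.75, n = 2
h = (b - a)/n = 1.375000

Simpson's rule: (h/3)[f(x₀) + 4f(x₁) + 2f(x₂) + ... + f(xₙ)]

x_0 = 2.0000, f(x_0) = 4.000000, coefficient = 1
x_1 = 3.3750, f(x_1) = 11.390625, coefficient = 4
x_2 = 4.7500, f(x_2) = 22.562500, coefficient = 1

I ≈ (1.375000/3) × 72.125000 = 33.057292
Exact value: 33.057292
Error: 0.000000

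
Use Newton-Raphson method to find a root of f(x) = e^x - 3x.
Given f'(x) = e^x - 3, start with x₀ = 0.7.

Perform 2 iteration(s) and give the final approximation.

f(x) = e^x - 3x
f'(x) = e^x - 3
x₀ = 0.7

Newton-Raphson formula: x_{n+1} = x_n - f(x_n)/f'(x_n)

Iteration 1:
  f(0.700000) = -0.086247
  f'(0.700000) = -0.986247
  x_1 = 0.700000 - (-0.086247)/(-0.986247) = 0.612550
Iteration 2:
  f(0.612550) = 0.007480
  f'(0.612550) = -1.154869
  x_2 = 0.612550 - 0.007480/(-1.154869) = 0.619027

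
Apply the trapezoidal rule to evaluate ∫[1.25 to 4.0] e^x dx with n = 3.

f(x) = e^x
a = 1.25, b = 4.0, n = 3
h = (b - a)/n = 0.916667

Trapezoidal rule: (h/2)[f(x₀) + 2f(x₁) + 2f(x₂) + ... + f(xₙ)]

x_0 = 1.2500, f(x_0) = 3.490343, coefficient = 1
x_1 = 2.1667, f(x_1) = 8.729138, coefficient = 2
x_2 = 3.0833, f(x_2) = 21.831051, coefficient = 2
x_3 = 4.0000, f(x_3) = 54.598150, coefficient = 1

I ≈ (0.916667/2) × 119.208873 = 54.637400
Exact value: 51.107807
Error: 3.529593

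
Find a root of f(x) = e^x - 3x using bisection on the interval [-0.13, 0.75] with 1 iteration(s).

f(x) = e^x - 3x
Initial interval: [-0.13, 0.75]

Iteration 1:
  c_1 = (-0.130000 + 0.750000)/2 = 0.310000
  f(c_1) = f(0.310000) = 0.433425
  f(a) × f(c) ≥ 0, new interval: [0.310000, 0.750000]

After 1 iteration(s), the approximation is c_1 = 0.310000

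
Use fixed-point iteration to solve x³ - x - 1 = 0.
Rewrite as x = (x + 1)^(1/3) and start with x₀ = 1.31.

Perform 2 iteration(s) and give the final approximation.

Equation: x³ - x - 1 = 0
Fixed-point form: x = (x + 1)^(1/3)
x₀ = 1.31

x_1 = g(1.310000) = 1.321916
x_2 = g(1.321916) = 1.324186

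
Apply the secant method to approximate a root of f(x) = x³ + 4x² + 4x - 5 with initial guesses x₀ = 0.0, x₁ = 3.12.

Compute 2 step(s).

f(x) = x³ + 4x² + 4x - 5
x₀ = 0.0, x₁ = 3.12

Secant formula: x_{n+1} = x_n - f(x_n)(x_n - x_{n-1})/(f(x_n) - f(x_{n-1}))

Iteration 1:
  f(0.000000) = -5.000000
  f(3.120000) = 76.788928
  x_2 = 3.120000 - 76.788928×(3.120000 - 0.000000)/(76.788928 - (-5.000000))
       = 0.190735
Iteration 2:
  f(3.120000) = 76.788928
  f(0.190735) = -4.084603
  x_3 = 0.190735 - (-4.084603)×(0.190735 - 3.120000)/(-4.084603 - 76.788928)
       = 0.338680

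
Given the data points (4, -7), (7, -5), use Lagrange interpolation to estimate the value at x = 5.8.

Lagrange interpolation formula:
P(x) = Σ yᵢ × Lᵢ(x)
where Lᵢ(x) = Π_{j≠i} (x - xⱼ)/(xᵢ - xⱼ)

L_0(5.8) = (5.8 - 7)/(4 - 7) = 0.400000
L_1(5.8) = (5.8 - 4)/(7 - 4) = 0.600000

P(5.8) = (-7)×L_0(5.8) + (-5)×L_1(5.8)
P(5.8) = -5.800000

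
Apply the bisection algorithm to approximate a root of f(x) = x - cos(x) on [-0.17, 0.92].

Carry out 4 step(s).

f(x) = x - cos(x)
Initial interval: [-0.17, 0.92]

Iteration 1:
  c_1 = (-0.170000 + 0.920000)/2 = 0.375000
  f(c_1) = f(0.375000) = -0.555508
  f(a) × f(c) ≥ 0, new interval: [0.375000, 0.920000]
Iteration 2:
  c_2 = (0.375000 + 0.920000)/2 = 0.647500
  f(c_2) = f(0.647500) = -0.150094
  f(a) × f(c) ≥ 0, new interval: [0.647500, 0.920000]
Iteration 3:
  c_3 = (0.647500 + 0.920000)/2 = 0.783750
  f(c_3) = f(0.783750) = 0.075479
  f(a) × f(c) < 0, new interval: [0.647500, 0.783750]
Iteration 4:
  c_4 = (0.647500 + 0.783750)/2 = 0.715625
  f(c_4) = f(0.715625) = -0.039058
  f(a) × f(c) ≥ 0, new interval: [0.715625, 0.783750]

After 4 iteration(s), the approximation is c_4 = 0.715625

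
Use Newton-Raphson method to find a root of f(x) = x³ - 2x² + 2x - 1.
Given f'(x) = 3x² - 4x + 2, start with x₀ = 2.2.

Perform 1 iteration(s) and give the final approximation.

f(x) = x³ - 2x² + 2x - 1
f'(x) = 3x² - 4x + 2
x₀ = 2.2

Newton-Raphson formula: x_{n+1} = x_n - f(x_n)/f'(x_n)

Iteration 1:
  f(2.200000) = 4.368000
  f'(2.200000) = 7.720000
  x_1 = 2.200000 - 4.368000/7.720000 = 1.634197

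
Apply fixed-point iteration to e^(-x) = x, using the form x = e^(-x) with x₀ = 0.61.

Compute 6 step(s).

Equation: e^(-x) = x
Fixed-point form: x = e^(-x)
x₀ = 0.61

x_1 = g(0.610000) = 0.543351
x_2 = g(0.543351) = 0.580799
x_3 = g(0.580799) = 0.559451
x_4 = g(0.559451) = 0.571523
x_5 = g(0.571523) = 0.564665
x_6 = g(0.564665) = 0.568551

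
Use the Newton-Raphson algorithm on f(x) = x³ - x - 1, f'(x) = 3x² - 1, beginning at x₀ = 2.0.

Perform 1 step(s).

f(x) = x³ - x - 1
f'(x) = 3x² - 1
x₀ = 2.0

Newton-Raphson formula: x_{n+1} = x_n - f(x_n)/f'(x_n)

Iteration 1:
  f(2.000000) = 5.000000
  f'(2.000000) = 11.000000
  x_1 = 2.000000 - 5.000000/11.000000 = 1.545455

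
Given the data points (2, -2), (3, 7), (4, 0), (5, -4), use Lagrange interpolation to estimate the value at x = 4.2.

Lagrange interpolation formula:
P(x) = Σ yᵢ × Lᵢ(x)
where Lᵢ(x) = Π_{j≠i} (x - xⱼ)/(xᵢ - xⱼ)

L_0(4.2) = (4.2 - 3)/(2 - 3) × (4.2 - 4)/(2 - 4) × (4.2 - 5)/(2 - 5) = 0.032000
L_1(4.2) = (4.2 - 2)/(3 - 2) × (4.2 - 4)/(3 - 4) × (4.2 - 5)/(3 - 5) = -0.176000
L_2(4.2) = (4.2 - 2)/(4 - 2) × (4.2 - 3)/(4 - 3) × (4.2 - 5)/(4 - 5) = 1.056000
L_3(4.2) = (4.2 - 2)/(5 - 2) × (4.2 - 3)/(5 - 3) × (4.2 - 4)/(5 - 4) = 0.088000

P(4.2) = (-2)×L_0(4.2) + 7×L_1(4.2) + 0×L_2(4.2) + (-4)×L_3(4.2)
P(4.2) = -1.648000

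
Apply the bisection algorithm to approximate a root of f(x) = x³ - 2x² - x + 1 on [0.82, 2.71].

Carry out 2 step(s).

f(x) = x³ - 2x² - x + 1
Initial interval: [0.82, 2.71]

Iteration 1:
  c_1 = (0.820000 + 2.710000)/2 = 1.765000
  f(c_1) = f(1.765000) = -1.497078
  f(a) × f(c) ≥ 0, new interval: [1.765000, 2.710000]
Iteration 2:
  c_2 = (1.765000 + 2.710000)/2 = 2.237500
  f(c_2) = f(2.237500) = -0.048479
  f(a) × f(c) ≥ 0, new interval: [2.237500, 2.710000]

After 2 iteration(s), the approximation is c_2 = 2.237500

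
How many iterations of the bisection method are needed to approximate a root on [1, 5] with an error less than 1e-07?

We need (b-a)/2^n ≤ 1e-07
(5 - 1)/2^n ≤ 1e-07
4/2^n ≤ 1e-07
2^n ≥ 40000000
n ≥ log₂(40000000) = 25.25
n ≥ 26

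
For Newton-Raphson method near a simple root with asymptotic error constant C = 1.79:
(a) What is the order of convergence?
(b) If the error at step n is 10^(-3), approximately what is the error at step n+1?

(a) Newton-Raphson has quadratic (order 2) convergence near simple roots.
    This means |e_{n+1}| ≈ C|e_n|².

(b) With |e_n| = 10^(-3) and C = 1.79:
    |e_{n+1}| ≈ 1.79 × (10^(-3))² = 1.79 × 10^(-6)

(a) 2 (quadratic); (b) |e_{n+1}| ≈ 1.790e-06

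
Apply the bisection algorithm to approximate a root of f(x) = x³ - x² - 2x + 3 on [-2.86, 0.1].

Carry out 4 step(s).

f(x) = x³ - x² - 2x + 3
Initial interval: [-2.86, 0.1]

Iteration 1:
  c_1 = (-2.860000 + 0.100000)/2 = -1.380000
  f(c_1) = f(-1.380000) = 1.227528
  f(a) × f(c) < 0, new interval: [-2.860000, -1.380000]
Iteration 2:
  c_2 = (-2.860000 + (-1.380000))/2 = -2.120000
  f(c_2) = f(-2.120000) = -6.782528
  f(a) × f(c) ≥ 0, new interval: [-2.120000, -1.380000]
Iteration 3:
  c_3 = (-2.120000 + (-1.380000))/2 = -1.750000
  f(c_3) = f(-1.750000) = -1.921875
  f(a) × f(c) ≥ 0, new interval: [-1.750000, -1.380000]
Iteration 4:
  c_4 = (-1.750000 + (-1.380000))/2 = -1.565000
  f(c_4) = f(-1.565000) = -0.152262
  f(a) × f(c) ≥ 0, new interval: [-1.565000, -1.380000]

After 4 iteration(s), the approximation is c_4 = -1.565000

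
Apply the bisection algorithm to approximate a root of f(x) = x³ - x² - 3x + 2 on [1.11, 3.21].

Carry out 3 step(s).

f(x) = x³ - x² - 3x + 2
Initial interval: [1.11, 3.21]

Iteration 1:
  c_1 = (1.110000 + 3.210000)/2 = 2.160000
  f(c_1) = f(2.160000) = 0.932096
  f(a) × f(c) < 0, new interval: [1.110000, 2.160000]
Iteration 2:
  c_2 = (1.110000 + 2.160000)/2 = 1.635000
  f(c_2) = f(1.635000) = -1.207502
  f(a) × f(c) ≥ 0, new interval: [1.635000, 2.160000]
Iteration 3:
  c_3 = (1.635000 + 2.160000)/2 = 1.897500
  f(c_3) = f(1.897500) = -0.461046
  f(a) × f(c) ≥ 0, new interval: [1.897500, 2.160000]

After 3 iteration(s), the approximation is c_3 = 1.897500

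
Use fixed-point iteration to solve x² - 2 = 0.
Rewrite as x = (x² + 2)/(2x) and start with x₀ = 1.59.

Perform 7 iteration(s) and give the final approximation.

Equation: x² - 2 = 0
Fixed-point form: x = (x² + 2)/(2x)
x₀ = 1.59

x_1 = g(1.590000) = 1.423931
x_2 = g(1.423931) = 1.414247
x_3 = g(1.414247) = 1.414214
x_4 = g(1.414214) = 1.414214
x_5 = g(1.414214) = 1.414214
x_6 = g(1.414214) = 1.414214
x_7 = g(1.414214) = 1.414214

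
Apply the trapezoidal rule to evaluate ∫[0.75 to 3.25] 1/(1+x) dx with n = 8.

f(x) = 1/(1+x)
a = 0.75, b = 3.25, n = 8
h = (b - a)/n = 0.312500

Trapezoidal rule: (h/2)[f(x₀) + 2f(x₁) + 2f(x₂) + ... + f(xₙ)]

x_0 = 0.7500, f(x_0) = 0.571429, coefficient = 1
x_1 = 1.0625, f(x_1) = 0.484848, coefficient = 2
x_2 = 1.3750, f(x_2) = 0.421053, coefficient = 2
x_3 = 1.6875, f(x_3) = 0.372093, coefficient = 2
x_4 = 2.0000, f(x_4) = 0.333333, coefficient = 2
x_5 = 2.3125, f(x_5) = 0.301887, coefficient = 2
x_6 = 2.6250, f(x_6) = 0.275862, coefficient = 2
x_7 = 2.9375, f(x_7) = 0.253968, coefficient = 2
x_8 = 3.2500, f(x_8) = 0.235294, coefficient = 1

I ≈ (0.312500/2) × 5.692812 = 0.889502
Exact value: 0.887303
Error: 0.002199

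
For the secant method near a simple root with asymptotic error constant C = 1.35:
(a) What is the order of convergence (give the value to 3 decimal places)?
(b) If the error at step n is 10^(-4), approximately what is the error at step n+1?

(a) Secant method has superlinear convergence with order φ = (1+√5)/2 ≈ 1.618.
    This means |e_{n+1}| ≈ C|e_n|^1.618.

(b) With |e_n| = 10^(-4) and C = 1.35:
    |e_{n+1}| ≈ 1.35 × (10^(-4))^1.618 = 1.35 × 10^(-6.47)

(a) ≈ 1.618 (golden ratio); (b) |e_{n+1}| ≈ 4.552e-07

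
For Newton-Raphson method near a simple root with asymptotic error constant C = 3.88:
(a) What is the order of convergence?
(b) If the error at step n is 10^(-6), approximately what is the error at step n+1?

(a) Newton-Raphson has quadratic (order 2) convergence near simple roots.
    This means |e_{n+1}| ≈ C|e_n|².

(b) With |e_n| = 10^(-6) and C = 3.88:
    |e_{n+1}| ≈ 3.88 × (10^(-6))² = 3.88 × 10^(-12)

(a) 2 (quadratic); (b) |e_{n+1}| ≈ 3.880e-12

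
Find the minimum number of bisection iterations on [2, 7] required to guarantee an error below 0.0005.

We need (b-a)/2^n ≤ 0.0005
(7 - 2)/2^n ≤ 0.0005
5/2^n ≤ 0.0005
2^n ≥ 10000
n ≥ log₂(10000) = 13.29
n ≥ 14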